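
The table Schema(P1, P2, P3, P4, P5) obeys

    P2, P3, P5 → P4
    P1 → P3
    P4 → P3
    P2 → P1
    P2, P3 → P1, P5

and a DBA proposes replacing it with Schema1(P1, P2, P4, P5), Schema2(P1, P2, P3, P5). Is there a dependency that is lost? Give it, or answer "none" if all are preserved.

Check P4 → P3: no single fragment contains all of {P3, P4}, and the restricted closure of {P4} across the fragments never reaches {P3}.
P2, P3, P5 → P4 is preserved.
P1 → P3 is preserved.
P2 → P1 is preserved.
P2, P3 → P1, P5 is preserved.

P4 → P3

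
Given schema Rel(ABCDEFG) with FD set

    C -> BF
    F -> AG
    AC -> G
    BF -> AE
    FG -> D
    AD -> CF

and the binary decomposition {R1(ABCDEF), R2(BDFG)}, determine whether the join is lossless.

Common attributes: R1 ∩ R2 = {BDF}.
Closure of {BDF}: F → AG applies, adding AG; BF → AE applies, adding E; AD → CF applies, adding C. So (BDF)⁺ = {ABCDEFG}.
This closure contains every attribute of R1, so R1 ∩ R2 → R1. The join is lossless.

Yes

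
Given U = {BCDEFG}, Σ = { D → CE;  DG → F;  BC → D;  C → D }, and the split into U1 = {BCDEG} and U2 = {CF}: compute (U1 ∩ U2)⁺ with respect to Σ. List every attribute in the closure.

U1 ∩ U2 = {C}.
C → D applies, adding D
D → CE applies, adding E
Closure: {CDE}.

CDE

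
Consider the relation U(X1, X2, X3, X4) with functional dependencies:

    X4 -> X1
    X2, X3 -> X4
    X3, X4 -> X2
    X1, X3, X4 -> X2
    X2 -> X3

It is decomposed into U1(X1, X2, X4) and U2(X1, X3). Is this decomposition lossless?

Common attributes: U1 ∩ U2 = {X1}.
No dependency enlarges {X1}, so (X1)⁺ = {X1}.
The closure contains neither all of U1 = {X1, X2, X4} nor all of U2 = {X1, X3}, so the common attributes are not a superkey of either fragment. The join is lossy.

No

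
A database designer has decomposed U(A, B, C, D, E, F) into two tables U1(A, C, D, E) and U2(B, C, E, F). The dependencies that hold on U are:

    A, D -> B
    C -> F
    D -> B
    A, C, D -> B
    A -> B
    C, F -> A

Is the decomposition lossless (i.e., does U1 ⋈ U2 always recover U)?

Yes

Common attributes: U1 ∩ U2 = {C, E}.
Closure of {C, E}: C → F applies, adding F; C, F → A applies, adding A; A → B applies, adding B. So (C, E)⁺ = {A, B, C, E, F}.
This closure contains every attribute of U2, so U1 ∩ U2 → U2. The join is lossless.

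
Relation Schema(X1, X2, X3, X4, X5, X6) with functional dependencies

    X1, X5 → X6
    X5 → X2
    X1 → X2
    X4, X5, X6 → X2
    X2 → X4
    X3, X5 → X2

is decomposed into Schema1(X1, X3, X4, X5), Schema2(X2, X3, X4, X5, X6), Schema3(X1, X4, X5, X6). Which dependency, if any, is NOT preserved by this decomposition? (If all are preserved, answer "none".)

Check X1 → X2: no single fragment contains all of {X1, X2}, and the restricted closure of {X1} across the fragments never reaches {X2}.
X1, X5 → X6 is preserved.
X5 → X2 is preserved.
X4, X5, X6 → X2 is preserved.
X2 → X4 is preserved.
X3, X5 → X2 is preserved.

X1 → X2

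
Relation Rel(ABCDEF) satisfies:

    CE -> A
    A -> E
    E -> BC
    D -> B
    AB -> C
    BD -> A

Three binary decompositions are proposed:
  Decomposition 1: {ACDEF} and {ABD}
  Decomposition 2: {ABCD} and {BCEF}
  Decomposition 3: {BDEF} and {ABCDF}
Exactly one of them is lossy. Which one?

Decomposition 2

Decomposition 1: common = {AD}, closure = {ABCDE} → lossless.
Decomposition 2: common = {BC}, closure = {BC} → lossy.
Decomposition 3: common = {BDF}, closure = {ABCDEF} → lossless.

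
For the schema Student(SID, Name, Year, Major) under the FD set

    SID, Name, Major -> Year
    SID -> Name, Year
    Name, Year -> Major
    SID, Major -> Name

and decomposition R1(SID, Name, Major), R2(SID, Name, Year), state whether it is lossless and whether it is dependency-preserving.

lossless but not dependency-preserving

Lossless test: (SID, Name)⁺ = {SID, Name, Year, Major}, which contains all of one fragment — lossless.
Dependency preservation: the restricted closure of {Name, Year} across the fragments never reaches {Major}, so Name, Year → Major cannot be enforced without a join — not preserved.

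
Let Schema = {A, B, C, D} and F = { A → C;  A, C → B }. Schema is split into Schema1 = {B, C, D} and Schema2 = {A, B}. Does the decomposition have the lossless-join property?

Common attributes: Schema1 ∩ Schema2 = {B}.
No dependency enlarges {B}, so (B)⁺ = {B}.
The closure contains neither all of Schema1 = {B, C, D} nor all of Schema2 = {A, B}, so the common attributes are not a superkey of either fragment. The join is lossy.

No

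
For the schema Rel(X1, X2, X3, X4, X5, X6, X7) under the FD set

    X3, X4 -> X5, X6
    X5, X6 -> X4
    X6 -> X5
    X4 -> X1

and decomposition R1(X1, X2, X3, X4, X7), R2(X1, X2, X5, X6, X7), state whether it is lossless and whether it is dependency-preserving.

Lossless test: (X1, X2, X7)⁺ = {X1, X2, X7}, which is a superkey of neither fragment — lossy.
Dependency preservation: the restricted closure of {X3, X4} across the fragments never reaches {X5, X6}, so X3, X4 → X5, X6 cannot be enforced without a join — not preserved.

lossy and not dependency-preserving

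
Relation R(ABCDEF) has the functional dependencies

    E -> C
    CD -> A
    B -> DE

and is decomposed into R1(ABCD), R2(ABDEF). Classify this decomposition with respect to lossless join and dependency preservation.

lossless but not dependency-preserving

Lossless test: (ABD)⁺ = {ABCDE}, which contains all of one fragment — lossless.
Dependency preservation: the restricted closure of {E} across the fragments never reaches {C}, so E → C cannot be enforced without a join — not preserved.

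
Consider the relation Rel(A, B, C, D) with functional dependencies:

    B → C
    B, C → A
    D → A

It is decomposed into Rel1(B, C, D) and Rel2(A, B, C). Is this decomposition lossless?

Yes

Common attributes: Rel1 ∩ Rel2 = {B, C}.
Closure of {B, C}: B, C → A applies, adding A. So (B, C)⁺ = {A, B, C}.
This closure contains every attribute of Rel2, so Rel1 ∩ Rel2 → Rel2. The join is lossless.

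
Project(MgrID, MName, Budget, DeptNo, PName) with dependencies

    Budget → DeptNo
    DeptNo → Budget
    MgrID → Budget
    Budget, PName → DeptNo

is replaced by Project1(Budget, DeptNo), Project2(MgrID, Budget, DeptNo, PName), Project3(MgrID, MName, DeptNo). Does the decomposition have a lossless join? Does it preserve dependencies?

lossy but dependency-preserving

Lossless test (chase): Rows 1 and 3 agree on DeptNo; apply DeptNo→Budget and equate their Budget entries. No row becomes fully distinguished — the join is lossy.
Dependency preservation: every FD's attributes lie within a single fragment, so each can be enforced locally — preserved.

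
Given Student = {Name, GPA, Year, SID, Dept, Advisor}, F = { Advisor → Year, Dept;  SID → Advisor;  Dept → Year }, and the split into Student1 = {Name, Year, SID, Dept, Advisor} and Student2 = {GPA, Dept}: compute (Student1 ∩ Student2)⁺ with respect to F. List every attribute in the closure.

Student1 ∩ Student2 = {Dept}.
Dept → Year applies, adding Year
Closure: {Year, Dept}.

Year, Dept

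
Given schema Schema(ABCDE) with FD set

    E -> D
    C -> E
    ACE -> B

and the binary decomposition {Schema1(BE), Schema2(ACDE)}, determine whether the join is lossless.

Common attributes: Schema1 ∩ Schema2 = {E}.
Closure of {E}: E → D applies, adding D. So (E)⁺ = {DE}.
The closure contains neither all of Schema1 = {BE} nor all of Schema2 = {ACDE}, so the common attributes are not a superkey of either fragment. The join is lossy.

No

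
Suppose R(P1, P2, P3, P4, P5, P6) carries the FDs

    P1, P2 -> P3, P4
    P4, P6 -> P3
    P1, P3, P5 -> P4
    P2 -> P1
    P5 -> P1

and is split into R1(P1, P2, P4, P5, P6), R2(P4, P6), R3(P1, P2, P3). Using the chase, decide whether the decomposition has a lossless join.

Chase test. Columns are P1, P2, P3, P4, P5, P6; row i has aⱼ where attribute j ∈ Ri, else bᵢⱼ.
Initial tableau (one row per fragment):
  row 1: a1 a2 b13 a4 a5 a6
  row 2: b21 b22 b23 a4 b25 a6
  row 3: a1 a2 a3 b34 b35 b36
Rows 1 and 3 agree on P1, P2; apply P1, P2→P3, P4 and equate their P3, P4 entries.
Rows 1 and 2 agree on P4, P6; apply P4, P6→P3 and equate their P3 entries.
Row 1 is now all distinguished symbols — the join is lossless.

Yes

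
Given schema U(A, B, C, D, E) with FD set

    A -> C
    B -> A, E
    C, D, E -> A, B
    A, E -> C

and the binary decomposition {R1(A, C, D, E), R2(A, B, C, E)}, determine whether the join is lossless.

No

Common attributes: R1 ∩ R2 = {A, C, E}.
No dependency enlarges {A, C, E}, so (A, C, E)⁺ = {A, C, E}.
The closure contains neither all of R1 = {A, C, D, E} nor all of R2 = {A, B, C, E}, so the common attributes are not a superkey of either fragment. The join is lossy.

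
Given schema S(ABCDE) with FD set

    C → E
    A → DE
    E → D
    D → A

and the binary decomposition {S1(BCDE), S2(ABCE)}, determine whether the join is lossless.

Yes

Common attributes: S1 ∩ S2 = {BCE}.
Closure of {BCE}: E → D applies, adding D; D → A applies, adding A. So (BCE)⁺ = {ABCDE}.
This closure contains every attribute of S1, so S1 ∩ S2 → S1. The join is lossless.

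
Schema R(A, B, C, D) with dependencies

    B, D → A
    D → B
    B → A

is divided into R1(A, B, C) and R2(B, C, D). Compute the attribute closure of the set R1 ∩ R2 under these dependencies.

A, B, C

R1 ∩ R2 = {B, C}.
B → A applies, adding A
Closure: {A, B, C}.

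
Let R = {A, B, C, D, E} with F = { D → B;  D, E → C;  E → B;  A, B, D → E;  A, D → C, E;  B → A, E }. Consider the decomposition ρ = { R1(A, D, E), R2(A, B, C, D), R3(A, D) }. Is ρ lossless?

Yes

Chase test. Columns are A, B, C, D, E; row i has aⱼ where attribute j ∈ Ri, else bᵢⱼ.
Initial tableau (one row per fragment):
  row 1: a1 b12 b13 a4 a5
  row 2: a1 a2 a3 a4 b25
  row 3: a1 b32 b33 a4 b35
Rows 1 and 2 agree on D; apply D→B and equate their B entries.
Rows 1 and 3 agree on D; apply D→B and equate their B entries.
Rows 1 and 2 agree on A, B, D; apply A, B, D→E and equate their E entries.
Rows 1 and 3 agree on A, B, D; apply A, B, D→E and equate their E entries.
Rows 1 and 2 agree on A, D; apply A, D→C, E and equate their C, E entries.
Rows 1 and 3 agree on A, D; apply A, D→C, E and equate their C, E entries.
Row 1 is now all distinguished symbols — the join is lossless.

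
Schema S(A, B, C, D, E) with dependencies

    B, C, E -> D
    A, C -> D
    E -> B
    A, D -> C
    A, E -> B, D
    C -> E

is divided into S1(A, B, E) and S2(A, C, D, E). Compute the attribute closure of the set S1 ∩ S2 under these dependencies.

S1 ∩ S2 = {A, E}.
E → B applies, adding B
A, E → B, D applies, adding D
A, D → C applies, adding C
Closure: {A, B, C, D, E}.

A, B, C, D, E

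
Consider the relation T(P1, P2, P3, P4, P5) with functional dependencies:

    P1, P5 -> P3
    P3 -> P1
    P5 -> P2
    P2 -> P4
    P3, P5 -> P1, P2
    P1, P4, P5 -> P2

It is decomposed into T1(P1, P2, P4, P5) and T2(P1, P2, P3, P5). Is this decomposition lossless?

Common attributes: T1 ∩ T2 = {P1, P2, P5}.
Closure of {P1, P2, P5}: P1, P5 → P3 applies, adding P3; P2 → P4 applies, adding P4. So (P1, P2, P5)⁺ = {P1, P2, P3, P4, P5}.
This closure contains every attribute of T1, so T1 ∩ T2 → T1. The join is lossless.

Yes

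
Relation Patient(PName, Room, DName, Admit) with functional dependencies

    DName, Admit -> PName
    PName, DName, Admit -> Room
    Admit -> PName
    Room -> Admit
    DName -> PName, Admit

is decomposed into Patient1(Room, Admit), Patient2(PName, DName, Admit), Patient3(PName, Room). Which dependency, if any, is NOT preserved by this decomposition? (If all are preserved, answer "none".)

PName, DName, Admit -> Room

Check PName, DName, Admit → Room: no single fragment contains all of {PName, Room, DName, Admit}, and the restricted closure of {PName, DName, Admit} across the fragments never reaches {Room}.
DName, Admit → PName is preserved.
Admit → PName is preserved.
Room → Admit is preserved.
DName → PName, Admit is preserved.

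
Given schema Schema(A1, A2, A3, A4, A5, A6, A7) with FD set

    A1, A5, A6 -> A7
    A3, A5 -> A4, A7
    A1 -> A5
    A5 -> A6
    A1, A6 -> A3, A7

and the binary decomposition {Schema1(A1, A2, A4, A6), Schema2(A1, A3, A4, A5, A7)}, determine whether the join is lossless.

Common attributes: Schema1 ∩ Schema2 = {A1, A4}.
Closure of {A1, A4}: A1 → A5 applies, adding A5; A5 → A6 applies, adding A6; A1, A6 → A3, A7 applies, adding A3, A7. So (A1, A4)⁺ = {A1, A3, A4, A5, A6, A7}.
This closure contains every attribute of Schema2, so Schema1 ∩ Schema2 → Schema2. The join is lossless.

Yes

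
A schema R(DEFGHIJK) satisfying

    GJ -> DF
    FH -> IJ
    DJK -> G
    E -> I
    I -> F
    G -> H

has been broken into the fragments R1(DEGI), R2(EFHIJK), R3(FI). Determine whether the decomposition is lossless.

Chase test. Columns are DEFGHIJK; row i has aⱼ where attribute j ∈ Ri, else bᵢⱼ.
Initial tableau (one row per fragment):
  row 1: a1 a2 b13 a4 b15 a6 b17 b18
  row 2: b21 a2 a3 b24 a5 a6 a7 a8
  row 3: b31 b32 a3 b34 b35 a6 b37 b38
Rows 1 and 2 agree on I; apply I→F and equate their F entries.
No row becomes fully distinguished — the join is lossy.

No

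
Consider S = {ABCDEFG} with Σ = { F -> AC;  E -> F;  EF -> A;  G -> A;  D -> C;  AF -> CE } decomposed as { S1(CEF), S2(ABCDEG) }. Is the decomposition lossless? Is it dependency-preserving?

Lossless test: (CE)⁺ = {ACEF}, which contains all of one fragment — lossless.
Dependency preservation: F → AC; EF → A; AF → CE are not contained in any single fragment, but the restricted closure of each left-hand side across the fragments still reaches the right-hand side; the remaining FDs each lie inside some fragment. All dependencies are preserved.

lossless and dependency-preserving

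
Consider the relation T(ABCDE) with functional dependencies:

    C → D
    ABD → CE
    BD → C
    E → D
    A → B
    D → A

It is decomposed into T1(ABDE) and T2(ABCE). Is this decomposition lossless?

Yes

Common attributes: T1 ∩ T2 = {ABE}.
Closure of {ABE}: E → D applies, adding D; ABD → CE applies, adding C. So (ABE)⁺ = {ABCDE}.
This closure contains every attribute of T1, so T1 ∩ T2 → T1. The join is lossless.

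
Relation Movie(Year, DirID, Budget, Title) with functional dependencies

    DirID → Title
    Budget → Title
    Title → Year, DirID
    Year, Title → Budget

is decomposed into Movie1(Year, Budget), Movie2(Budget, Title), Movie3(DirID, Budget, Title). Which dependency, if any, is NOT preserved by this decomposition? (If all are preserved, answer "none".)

none

DirID → Title lies within Movie3.
Budget → Title lies within Movie2.
Title → Year, DirID: restricted closure across fragments reaches Year, DirID.
Year, Title → Budget: restricted closure across fragments reaches Budget.
Every dependency is enforceable on the fragments, so the decomposition is dependency-preserving.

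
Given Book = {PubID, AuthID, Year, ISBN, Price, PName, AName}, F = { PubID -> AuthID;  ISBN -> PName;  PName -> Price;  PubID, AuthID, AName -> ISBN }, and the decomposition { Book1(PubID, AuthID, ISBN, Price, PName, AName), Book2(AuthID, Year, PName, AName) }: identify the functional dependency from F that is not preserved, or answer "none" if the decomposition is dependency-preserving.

PubID → AuthID lies within Book1.
ISBN → PName lies within Book1.
PName → Price lies within Book1.
PubID, AuthID, AName → ISBN lies within Book1.
Every dependency is enforceable on the fragments, so the decomposition is dependency-preserving.

none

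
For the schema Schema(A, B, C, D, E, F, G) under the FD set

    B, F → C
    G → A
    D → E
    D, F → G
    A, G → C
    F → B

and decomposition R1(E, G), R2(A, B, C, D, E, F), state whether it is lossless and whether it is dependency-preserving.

lossy and not dependency-preserving

Lossless test: (E)⁺ = {E}, which is a superkey of neither fragment — lossy.
Dependency preservation: the restricted closure of {G} across the fragments never reaches {A}, so G → A cannot be enforced without a join — not preserved.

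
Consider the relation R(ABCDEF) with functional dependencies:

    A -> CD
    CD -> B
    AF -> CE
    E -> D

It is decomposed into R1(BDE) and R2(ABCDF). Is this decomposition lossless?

No

Common attributes: R1 ∩ R2 = {BD}.
No dependency enlarges {BD}, so (BD)⁺ = {BD}.
The closure contains neither all of R1 = {BDE} nor all of R2 = {ABCDF}, so the common attributes are not a superkey of either fragment. The join is lossy.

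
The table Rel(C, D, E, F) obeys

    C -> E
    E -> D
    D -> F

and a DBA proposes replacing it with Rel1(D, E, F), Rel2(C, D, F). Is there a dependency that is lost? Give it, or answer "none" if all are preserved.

Check C → E: no single fragment contains all of {C, E}, and the restricted closure of {C} across the fragments never reaches {E}.
E → D is preserved.
D → F is preserved.

C -> E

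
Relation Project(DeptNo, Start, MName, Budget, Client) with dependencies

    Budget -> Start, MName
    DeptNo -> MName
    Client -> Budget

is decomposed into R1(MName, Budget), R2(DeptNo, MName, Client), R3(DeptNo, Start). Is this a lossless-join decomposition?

Chase test. Columns are DeptNo, Start, MName, Budget, Client; row i has aⱼ where attribute j ∈ Ri, else bᵢⱼ.
Initial tableau (one row per fragment):
  row 1: b11 b12 a3 a4 b15
  row 2: a1 b22 a3 b24 a5
  row 3: a1 a2 b33 b34 b35
Rows 2 and 3 agree on DeptNo; apply DeptNo→MName and equate their MName entries.
No row becomes fully distinguished — the join is lossy.

No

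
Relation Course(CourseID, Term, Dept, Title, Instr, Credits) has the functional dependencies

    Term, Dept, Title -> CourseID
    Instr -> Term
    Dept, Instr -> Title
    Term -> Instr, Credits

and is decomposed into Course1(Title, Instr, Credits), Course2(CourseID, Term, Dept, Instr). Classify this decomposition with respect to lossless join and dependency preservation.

Lossless test: (Instr)⁺ = {Term, Instr, Credits}, which is a superkey of neither fragment — lossy.
Dependency preservation: the restricted closure of {Dept, Instr} across the fragments never reaches {Title}, so Dept, Instr → Title cannot be enforced without a join — not preserved.

lossy and not dependency-preserving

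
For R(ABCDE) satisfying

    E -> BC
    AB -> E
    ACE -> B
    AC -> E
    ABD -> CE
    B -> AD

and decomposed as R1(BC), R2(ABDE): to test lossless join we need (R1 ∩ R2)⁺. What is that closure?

R1 ∩ R2 = {B}.
B → AD applies, adding AD
AB → E applies, adding E
ABD → CE applies, adding C
Closure: {ABCDE}.

ABCDE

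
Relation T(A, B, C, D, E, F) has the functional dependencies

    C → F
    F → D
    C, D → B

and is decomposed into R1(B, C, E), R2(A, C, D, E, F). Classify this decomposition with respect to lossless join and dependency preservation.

lossless and dependency-preserving

Lossless test: (C, E)⁺ = {B, C, D, E, F}, which contains all of one fragment — lossless.
Dependency preservation: C, D → B is not contained in any single fragment, but the restricted closure of its left-hand side across the fragments still reaches the right-hand side; the remaining FDs each lie inside some fragment. All dependencies are preserved.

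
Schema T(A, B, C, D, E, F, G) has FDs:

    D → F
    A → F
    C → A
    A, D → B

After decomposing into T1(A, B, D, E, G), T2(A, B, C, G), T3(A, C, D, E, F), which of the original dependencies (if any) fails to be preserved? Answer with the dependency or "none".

none

D → F lies within T3.
A → F lies within T3.
C → A lies within T2.
A, D → B lies within T1.
Every dependency is enforceable on the fragments, so the decomposition is dependency-preserving.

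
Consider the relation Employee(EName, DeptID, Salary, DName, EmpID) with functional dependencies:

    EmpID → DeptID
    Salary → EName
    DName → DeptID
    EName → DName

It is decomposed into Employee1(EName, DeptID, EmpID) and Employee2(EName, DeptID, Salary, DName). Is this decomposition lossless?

No

Common attributes: Employee1 ∩ Employee2 = {EName, DeptID}.
Closure of {EName, DeptID}: EName → DName applies, adding DName. So (EName, DeptID)⁺ = {EName, DeptID, DName}.
The closure contains neither all of Employee1 = {EName, DeptID, EmpID} nor all of Employee2 = {EName, DeptID, Salary, DName}, so the common attributes are not a superkey of either fragment. The join is lossy.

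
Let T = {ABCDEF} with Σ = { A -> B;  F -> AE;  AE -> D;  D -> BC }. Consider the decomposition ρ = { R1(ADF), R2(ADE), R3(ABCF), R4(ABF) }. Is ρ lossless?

No

Chase test. Columns are ABCDEF; row i has aⱼ where attribute j ∈ Ri, else bᵢⱼ.
Initial tableau (one row per fragment):
  row 1: a1 b12 b13 a4 b15 a6
  row 2: a1 b22 b23 a4 a5 b26
  row 3: a1 a2 a3 b34 b35 a6
  row 4: a1 a2 b43 b44 b45 a6
Rows 1 and 2 agree on A; apply A→B and equate their B entries.
Rows 1 and 3 agree on A; apply A→B and equate their B entries.
Rows 1 and 3 agree on F; apply F→AE and equate their AE entries.
Rows 1 and 4 agree on F; apply F→AE and equate their AE entries.
Rows 1 and 3 agree on AE; apply AE→D and equate their D entries.
Rows 1 and 4 agree on AE; apply AE→D and equate their D entries.
Rows 1 and 2 agree on D; apply D→BC and equate their BC entries.
Rows 1 and 3 agree on D; apply D→BC and equate their BC entries.
Rows 1 and 4 agree on D; apply D→BC and equate their BC entries.
No row becomes fully distinguished — the join is lossy.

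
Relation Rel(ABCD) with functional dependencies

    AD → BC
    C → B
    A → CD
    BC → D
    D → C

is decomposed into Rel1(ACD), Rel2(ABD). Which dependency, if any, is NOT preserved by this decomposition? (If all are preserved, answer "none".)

none

AD → BC: restricted closure across fragments reaches BC.
C → B: restricted closure across fragments reaches B.
A → CD lies within Rel1.
BC → D: restricted closure across fragments reaches D.
D → C lies within Rel1.
Every dependency is enforceable on the fragments, so the decomposition is dependency-preserving.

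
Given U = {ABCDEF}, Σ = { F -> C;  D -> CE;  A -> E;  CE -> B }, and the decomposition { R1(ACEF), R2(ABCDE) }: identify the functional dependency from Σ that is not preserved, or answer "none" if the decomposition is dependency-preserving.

none

F → C lies within R1.
D → CE lies within R2.
A → E lies within R1.
CE → B lies within R2.
Every dependency is enforceable on the fragments, so the decomposition is dependency-preserving.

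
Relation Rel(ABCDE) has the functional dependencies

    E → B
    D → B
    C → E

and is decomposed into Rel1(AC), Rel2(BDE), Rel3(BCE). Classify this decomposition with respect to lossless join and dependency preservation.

lossy but dependency-preserving

Lossless test (chase): Rows 1 and 3 agree on C; apply C→E and equate their E entries. Rows 1 and 2 agree on E; apply E→B and equate their B entries. No row becomes fully distinguished — the join is lossy.
Dependency preservation: every FD's attributes lie within a single fragment, so each can be enforced locally — preserved.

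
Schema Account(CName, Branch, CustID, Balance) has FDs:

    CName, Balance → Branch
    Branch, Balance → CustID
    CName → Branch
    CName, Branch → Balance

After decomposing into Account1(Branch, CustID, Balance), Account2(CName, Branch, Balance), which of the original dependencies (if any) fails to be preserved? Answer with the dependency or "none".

CName, Balance → Branch lies within Account2.
Branch, Balance → CustID lies within Account1.
CName → Branch lies within Account2.
CName, Branch → Balance lies within Account2.
Every dependency is enforceable on the fragments, so the decomposition is dependency-preserving.

none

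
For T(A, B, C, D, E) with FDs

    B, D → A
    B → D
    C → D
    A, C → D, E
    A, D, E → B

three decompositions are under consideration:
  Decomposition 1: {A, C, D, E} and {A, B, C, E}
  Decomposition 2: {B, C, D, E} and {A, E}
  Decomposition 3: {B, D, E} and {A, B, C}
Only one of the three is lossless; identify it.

Decomposition 1

Decomposition 1: common = {A, C, E}, closure = {A, B, C, D, E} → lossless.
Decomposition 2: common = {E}, closure = {E} → lossy.
Decomposition 3: common = {B}, closure = {A, B, D} → lossy.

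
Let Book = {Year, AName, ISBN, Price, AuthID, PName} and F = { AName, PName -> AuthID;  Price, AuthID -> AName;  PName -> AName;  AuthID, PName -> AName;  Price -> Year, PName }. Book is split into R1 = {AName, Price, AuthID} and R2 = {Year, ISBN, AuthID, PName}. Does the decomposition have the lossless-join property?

No

Common attributes: R1 ∩ R2 = {AuthID}.
No dependency enlarges {AuthID}, so (AuthID)⁺ = {AuthID}.
The closure contains neither all of R1 = {AName, Price, AuthID} nor all of R2 = {Year, ISBN, AuthID, PName}, so the common attributes are not a superkey of either fragment. The join is lossy.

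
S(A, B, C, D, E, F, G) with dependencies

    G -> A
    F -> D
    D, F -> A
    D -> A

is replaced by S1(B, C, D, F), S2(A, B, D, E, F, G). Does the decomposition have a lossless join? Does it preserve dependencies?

lossy but dependency-preserving

Lossless test: (B, D, F)⁺ = {A, B, D, F}, which is a superkey of neither fragment — lossy.
Dependency preservation: every FD's attributes lie within a single fragment, so each can be enforced locally — preserved.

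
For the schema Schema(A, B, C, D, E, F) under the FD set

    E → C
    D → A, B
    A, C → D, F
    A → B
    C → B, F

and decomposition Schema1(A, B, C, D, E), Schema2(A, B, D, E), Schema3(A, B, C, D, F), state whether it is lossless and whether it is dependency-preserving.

Lossless test (chase): Rows 1 and 2 agree on E; apply E→C and equate their C entries. Rows 1 and 2 agree on A, C; apply A, C→D, F and equate their D, F entries. Rows 1 and 3 agree on A, C; apply A, C→D, F and equate their D, F entries. Row 1 is now all distinguished symbols — the join is lossless.
Dependency preservation: every FD's attributes lie within a single fragment, so each can be enforced locally — preserved.

lossless and dependency-preserving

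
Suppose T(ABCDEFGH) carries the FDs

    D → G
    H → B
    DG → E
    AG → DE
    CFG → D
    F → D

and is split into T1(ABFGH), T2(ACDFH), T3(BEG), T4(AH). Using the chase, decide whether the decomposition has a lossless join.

Chase test. Columns are ABCDEFGH; row i has aⱼ where attribute j ∈ Ti, else bᵢⱼ.
Initial tableau (one row per fragment):
  row 1: a1 a2 b13 b14 b15 a6 a7 a8
  row 2: a1 b22 a3 a4 b25 a6 b27 a8
  row 3: b31 a2 b33 b34 a5 b36 a7 b38
  row 4: a1 b42 b43 b44 b45 b46 b47 a8
Rows 1 and 2 agree on H; apply H→B and equate their B entries.
Rows 1 and 4 agree on H; apply H→B and equate their B entries.
Rows 1 and 2 agree on F; apply F→D and equate their D entries.
Rows 1 and 2 agree on D; apply D→G and equate their G entries.
Rows 1 and 2 agree on DG; apply DG→E and equate their E entries.
No row becomes fully distinguished — the join is lossy.

No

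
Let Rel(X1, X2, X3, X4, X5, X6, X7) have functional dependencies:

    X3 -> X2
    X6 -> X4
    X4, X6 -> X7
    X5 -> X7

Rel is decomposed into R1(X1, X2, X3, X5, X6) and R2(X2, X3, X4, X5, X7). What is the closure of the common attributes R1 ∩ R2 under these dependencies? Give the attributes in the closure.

R1 ∩ R2 = {X2, X3, X5}.
X5 → X7 applies, adding X7
Closure: {X2, X3, X5, X7}.

X2, X3, X5, X7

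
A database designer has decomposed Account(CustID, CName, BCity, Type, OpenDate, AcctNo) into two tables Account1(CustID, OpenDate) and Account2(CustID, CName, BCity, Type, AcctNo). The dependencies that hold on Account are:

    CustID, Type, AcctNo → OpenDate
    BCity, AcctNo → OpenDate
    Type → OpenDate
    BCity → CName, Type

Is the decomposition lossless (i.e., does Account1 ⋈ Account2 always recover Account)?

No

Common attributes: Account1 ∩ Account2 = {CustID}.
No dependency enlarges {CustID}, so (CustID)⁺ = {CustID}.
The closure contains neither all of Account1 = {CustID, OpenDate} nor all of Account2 = {CustID, CName, BCity, Type, AcctNo}, so the common attributes are not a superkey of either fragment. The join is lossy.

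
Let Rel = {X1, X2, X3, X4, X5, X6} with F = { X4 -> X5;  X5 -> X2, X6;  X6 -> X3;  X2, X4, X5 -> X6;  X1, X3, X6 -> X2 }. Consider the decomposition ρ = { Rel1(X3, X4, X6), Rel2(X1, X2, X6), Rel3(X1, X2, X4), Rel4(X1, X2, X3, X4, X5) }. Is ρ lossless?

Yes

Chase test. Columns are X1, X2, X3, X4, X5, X6; row i has aⱼ where attribute j ∈ Reli, else bᵢⱼ.
Initial tableau (one row per fragment):
  row 1: b11 b12 a3 a4 b15 a6
  row 2: a1 a2 b23 b24 b25 a6
  row 3: a1 a2 b33 a4 b35 b36
  row 4: a1 a2 a3 a4 a5 b46
Rows 1 and 3 agree on X4; apply X4→X5 and equate their X5 entries.
Rows 1 and 4 agree on X4; apply X4→X5 and equate their X5 entries.
Rows 1 and 3 agree on X5; apply X5→X2, X6 and equate their X2, X6 entries.
Rows 1 and 4 agree on X5; apply X5→X2, X6 and equate their X2, X6 entries.
Rows 1 and 2 agree on X6; apply X6→X3 and equate their X3 entries.
Rows 1 and 3 agree on X6; apply X6→X3 and equate their X3 entries.
Row 3 is now all distinguished symbols — the join is lossless.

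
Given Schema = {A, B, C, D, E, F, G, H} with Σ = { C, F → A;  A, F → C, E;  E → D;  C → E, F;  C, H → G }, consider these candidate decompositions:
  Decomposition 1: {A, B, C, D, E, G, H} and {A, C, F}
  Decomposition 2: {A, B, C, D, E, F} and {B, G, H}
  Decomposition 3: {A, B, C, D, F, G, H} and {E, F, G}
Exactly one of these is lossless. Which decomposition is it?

Decomposition 1: common = {A, C}, closure = {A, C, D, E, F} → lossless.
Decomposition 2: common = {B}, closure = {B} → lossy.
Decomposition 3: common = {F, G}, closure = {F, G} → lossy.

Decomposition 1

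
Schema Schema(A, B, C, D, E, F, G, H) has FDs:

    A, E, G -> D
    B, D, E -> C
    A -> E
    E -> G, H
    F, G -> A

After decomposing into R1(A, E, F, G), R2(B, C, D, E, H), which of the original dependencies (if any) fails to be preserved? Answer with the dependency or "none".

Check A, E, G → D: no single fragment contains all of {A, D, E, G}, and the restricted closure of {A, E, G} across the fragments never reaches {D}.
B, D, E → C is preserved.
A → E is preserved.
E → G, H is preserved.
F, G → A is preserved.

A, E, G -> D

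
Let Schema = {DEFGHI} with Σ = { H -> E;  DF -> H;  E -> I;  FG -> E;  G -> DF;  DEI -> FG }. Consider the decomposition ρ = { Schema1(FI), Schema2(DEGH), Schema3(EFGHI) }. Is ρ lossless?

Chase test. Columns are DEFGHI; row i has aⱼ where attribute j ∈ Schemai, else bᵢⱼ.
Initial tableau (one row per fragment):
  row 1: b11 b12 a3 b14 b15 a6
  row 2: a1 a2 b23 a4 a5 b26
  row 3: b31 a2 a3 a4 a5 a6
Rows 2 and 3 agree on E; apply E→I and equate their I entries.
Rows 2 and 3 agree on G; apply G→DF and equate their DF entries.
Row 2 is now all distinguished symbols — the join is lossless.

Yes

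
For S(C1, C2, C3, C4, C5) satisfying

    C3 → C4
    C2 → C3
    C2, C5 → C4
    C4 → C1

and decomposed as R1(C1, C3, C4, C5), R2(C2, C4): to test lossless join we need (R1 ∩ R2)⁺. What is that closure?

R1 ∩ R2 = {C4}.
C4 → C1 applies, adding C1
Closure: {C1, C4}.

C1, C4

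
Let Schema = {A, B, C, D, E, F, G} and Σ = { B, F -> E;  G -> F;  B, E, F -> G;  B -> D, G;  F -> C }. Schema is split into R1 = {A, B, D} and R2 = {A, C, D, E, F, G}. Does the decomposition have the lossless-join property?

Common attributes: R1 ∩ R2 = {A, D}.
No dependency enlarges {A, D}, so (A, D)⁺ = {A, D}.
The closure contains neither all of R1 = {A, B, D} nor all of R2 = {A, C, D, E, F, G}, so the common attributes are not a superkey of either fragment. The join is lossy.

No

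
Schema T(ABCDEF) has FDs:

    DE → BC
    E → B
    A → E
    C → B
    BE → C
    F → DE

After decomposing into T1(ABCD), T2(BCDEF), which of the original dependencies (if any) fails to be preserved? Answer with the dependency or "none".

A → E

Check A → E: no single fragment contains all of {AE}, and the restricted closure of {A} across the fragments never reaches {E}.
DE → BC is preserved.
E → B is preserved.
C → B is preserved.
BE → C is preserved.
F → DE is preserved.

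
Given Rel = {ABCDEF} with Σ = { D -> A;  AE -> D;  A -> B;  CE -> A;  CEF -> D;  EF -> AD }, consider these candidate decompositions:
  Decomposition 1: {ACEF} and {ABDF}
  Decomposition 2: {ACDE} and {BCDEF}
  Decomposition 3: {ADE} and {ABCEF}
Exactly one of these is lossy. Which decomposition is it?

Decomposition 1

Decomposition 1: common = {AF}, closure = {ABF} → lossy.
Decomposition 2: common = {CDE}, closure = {ABCDE} → lossless.
Decomposition 3: common = {AE}, closure = {ABDE} → lossless.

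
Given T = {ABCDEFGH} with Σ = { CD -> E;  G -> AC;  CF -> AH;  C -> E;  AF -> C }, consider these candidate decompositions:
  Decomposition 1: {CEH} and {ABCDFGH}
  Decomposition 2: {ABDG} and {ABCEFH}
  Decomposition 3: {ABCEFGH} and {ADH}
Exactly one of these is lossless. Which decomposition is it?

Decomposition 1: common = {CH}, closure = {CEH} → lossless.
Decomposition 2: common = {AB}, closure = {AB} → lossy.
Decomposition 3: common = {AH}, closure = {AH} → lossy.

Decomposition 1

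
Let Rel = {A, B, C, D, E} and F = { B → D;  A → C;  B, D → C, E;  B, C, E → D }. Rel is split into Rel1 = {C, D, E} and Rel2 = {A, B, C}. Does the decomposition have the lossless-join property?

No

Common attributes: Rel1 ∩ Rel2 = {C}.
No dependency enlarges {C}, so (C)⁺ = {C}.
The closure contains neither all of Rel1 = {C, D, E} nor all of Rel2 = {A, B, C}, so the common attributes are not a superkey of either fragment. The join is lossy.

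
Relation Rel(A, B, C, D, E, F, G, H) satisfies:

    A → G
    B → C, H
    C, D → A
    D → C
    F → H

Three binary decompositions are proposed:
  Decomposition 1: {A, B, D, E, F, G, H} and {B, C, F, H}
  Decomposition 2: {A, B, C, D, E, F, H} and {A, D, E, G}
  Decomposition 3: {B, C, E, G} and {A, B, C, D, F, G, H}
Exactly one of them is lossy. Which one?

Decomposition 1: common = {B, F, H}, closure = {B, C, F, H} → lossless.
Decomposition 2: common = {A, D, E}, closure = {A, C, D, E, G} → lossless.
Decomposition 3: common = {B, C, G}, closure = {B, C, G, H} → lossy.

Decomposition 3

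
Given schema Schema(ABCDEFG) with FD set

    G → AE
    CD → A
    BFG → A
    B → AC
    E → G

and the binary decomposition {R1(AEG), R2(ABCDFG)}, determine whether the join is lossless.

Common attributes: R1 ∩ R2 = {AG}.
Closure of {AG}: G → AE applies, adding E. So (AG)⁺ = {AEG}.
This closure contains every attribute of R1, so R1 ∩ R2 → R1. The join is lossless.

Yes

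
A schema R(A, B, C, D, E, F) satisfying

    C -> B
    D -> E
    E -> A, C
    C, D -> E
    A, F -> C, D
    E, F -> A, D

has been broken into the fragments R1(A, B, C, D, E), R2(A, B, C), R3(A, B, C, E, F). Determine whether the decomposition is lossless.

No

Chase test. Columns are A, B, C, D, E, F; row i has aⱼ where attribute j ∈ Ri, else bᵢⱼ.
Initial tableau (one row per fragment):
  row 1: a1 a2 a3 a4 a5 b16
  row 2: a1 a2 a3 b24 b25 b26
  row 3: a1 a2 a3 b34 a5 a6
No row becomes fully distinguished — the join is lossy.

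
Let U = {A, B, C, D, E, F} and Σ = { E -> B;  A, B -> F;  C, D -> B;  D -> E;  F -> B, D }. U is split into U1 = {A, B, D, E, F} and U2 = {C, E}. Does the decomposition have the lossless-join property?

No

Common attributes: U1 ∩ U2 = {E}.
Closure of {E}: E → B applies, adding B. So (E)⁺ = {B, E}.
The closure contains neither all of U1 = {A, B, D, E, F} nor all of U2 = {C, E}, so the common attributes are not a superkey of either fragment. The join is lossy.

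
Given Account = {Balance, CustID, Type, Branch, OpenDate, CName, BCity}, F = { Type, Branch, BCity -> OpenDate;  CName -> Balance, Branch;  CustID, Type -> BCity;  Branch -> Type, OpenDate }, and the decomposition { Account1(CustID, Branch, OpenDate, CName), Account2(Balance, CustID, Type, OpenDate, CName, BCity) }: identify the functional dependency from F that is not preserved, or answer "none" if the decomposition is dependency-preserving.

Branch -> Type, OpenDate

Check Branch → Type, OpenDate: no single fragment contains all of {Type, Branch, OpenDate}, and the restricted closure of {Branch} across the fragments never reaches {Type, OpenDate}.
Type, Branch, BCity → OpenDate is preserved.
CName → Balance, Branch is preserved.
CustID, Type → BCity is preserved.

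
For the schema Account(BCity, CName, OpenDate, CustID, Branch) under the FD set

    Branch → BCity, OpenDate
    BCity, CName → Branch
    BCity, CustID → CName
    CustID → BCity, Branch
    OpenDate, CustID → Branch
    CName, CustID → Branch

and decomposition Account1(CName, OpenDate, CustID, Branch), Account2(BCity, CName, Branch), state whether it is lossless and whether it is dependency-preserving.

Lossless test: (CName, Branch)⁺ = {BCity, CName, OpenDate, Branch}, which contains all of one fragment — lossless.
Dependency preservation: Branch → BCity, OpenDate; BCity, CustID → CName; CustID → BCity, Branch are not contained in any single fragment, but the restricted closure of each left-hand side across the fragments still reaches the right-hand side; the remaining FDs each lie inside some fragment. All dependencies are preserved.

lossless and dependency-preserving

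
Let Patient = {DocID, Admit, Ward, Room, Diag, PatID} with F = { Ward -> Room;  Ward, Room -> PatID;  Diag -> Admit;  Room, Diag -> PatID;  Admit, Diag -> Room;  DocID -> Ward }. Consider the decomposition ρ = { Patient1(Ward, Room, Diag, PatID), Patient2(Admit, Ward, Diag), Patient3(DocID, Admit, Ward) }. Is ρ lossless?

Chase test. Columns are DocID, Admit, Ward, Room, Diag, PatID; row i has aⱼ where attribute j ∈ Patienti, else bᵢⱼ.
Initial tableau (one row per fragment):
  row 1: b11 b12 a3 a4 a5 a6
  row 2: b21 a2 a3 b24 a5 b26
  row 3: a1 a2 a3 b34 b35 b36
Rows 1 and 2 agree on Ward; apply Ward→Room and equate their Room entries.
Rows 1 and 3 agree on Ward; apply Ward→Room and equate their Room entries.
Rows 1 and 2 agree on Ward, Room; apply Ward, Room→PatID and equate their PatID entries.
Rows 1 and 3 agree on Ward, Room; apply Ward, Room→PatID and equate their PatID entries.
Rows 1 and 2 agree on Diag; apply Diag→Admit and equate their Admit entries.
No row becomes fully distinguished — the join is lossy.

No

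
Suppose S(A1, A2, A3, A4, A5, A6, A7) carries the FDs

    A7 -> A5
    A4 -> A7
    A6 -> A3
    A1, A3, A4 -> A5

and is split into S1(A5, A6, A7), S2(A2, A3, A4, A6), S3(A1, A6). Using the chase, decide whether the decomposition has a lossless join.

Chase test. Columns are A1, A2, A3, A4, A5, A6, A7; row i has aⱼ where attribute j ∈ Si, else bᵢⱼ.
Initial tableau (one row per fragment):
  row 1: b11 b12 b13 b14 a5 a6 a7
  row 2: b21 a2 a3 a4 b25 a6 b27
  row 3: a1 b32 b33 b34 b35 a6 b37
Rows 1 and 2 agree on A6; apply A6→A3 and equate their A3 entries.
Rows 1 and 3 agree on A6; apply A6→A3 and equate their A3 entries.
No row becomes fully distinguished — the join is lossy.

No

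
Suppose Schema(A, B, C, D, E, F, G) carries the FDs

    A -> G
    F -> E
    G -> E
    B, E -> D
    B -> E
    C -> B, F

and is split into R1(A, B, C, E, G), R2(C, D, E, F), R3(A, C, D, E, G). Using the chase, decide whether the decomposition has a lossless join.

Yes

Chase test. Columns are A, B, C, D, E, F, G; row i has aⱼ where attribute j ∈ Ri, else bᵢⱼ.
Initial tableau (one row per fragment):
  row 1: a1 a2 a3 b14 a5 b16 a7
  row 2: b21 b22 a3 a4 a5 a6 b27
  row 3: a1 b32 a3 a4 a5 b36 a7
Rows 1 and 2 agree on C; apply C→B, F and equate their B, F entries.
Rows 1 and 3 agree on C; apply C→B, F and equate their B, F entries.
Rows 1 and 2 agree on B, E; apply B, E→D and equate their D entries.
Row 1 is now all distinguished symbols — the join is lossless.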